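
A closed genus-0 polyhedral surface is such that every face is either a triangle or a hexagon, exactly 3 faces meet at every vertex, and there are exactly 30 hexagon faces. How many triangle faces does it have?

Let x be the number of triangles; then F = 30 + x.
Edge–face incidences: 2E = 6·30 + 3·x = 180 + 3x.
Every vertex has degree 3, so 3V = 2E.
Euler: V − E + F = 2 ⇒ (2E)/3 − E + (30 + x) = 2.
Multiply by 6: 2·(2E) − 3·(2E) + 6·(30 + x) = 12, i.e. 180 + 6x − (180 + 3x) = 12.
Collecting terms: 3x = 12, so x = 4.
Then 2E = 180 + 3·4 = 192, so E = 96, V = 2E/3 = 64, F = 30 + 4 = 34.

4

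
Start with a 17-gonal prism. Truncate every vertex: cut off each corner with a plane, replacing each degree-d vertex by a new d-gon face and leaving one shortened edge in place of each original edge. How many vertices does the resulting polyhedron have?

The base solid has V = 34, E = 51, F = 19.
Truncation replaces each original edge-end by a new vertex, so V′ = 2E = 102.
Each original edge survives, and each old vertex of degree d contributes d new edges; summing degrees gives Σd = 2E, so E′ = E + 2E = 3E = 153.
Each original face survives and each original vertex becomes one new face: F′ = F + V = 53.

102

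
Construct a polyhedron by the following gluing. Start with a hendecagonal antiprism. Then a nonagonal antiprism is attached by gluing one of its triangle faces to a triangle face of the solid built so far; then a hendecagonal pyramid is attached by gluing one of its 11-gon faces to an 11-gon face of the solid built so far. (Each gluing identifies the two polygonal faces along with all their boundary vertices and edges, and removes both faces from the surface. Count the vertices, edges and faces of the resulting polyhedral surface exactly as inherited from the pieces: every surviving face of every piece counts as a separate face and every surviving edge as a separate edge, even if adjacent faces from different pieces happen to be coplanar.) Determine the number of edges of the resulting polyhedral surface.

88

A hendecagonal antiprism: V=22, E=44, F=24.
Attach a nonagonal antiprism (V=18, E=36, F=20) along a 3-gon: merge 3 vertices and 3 edges, delete both glued faces → V=37, E=77, F=42.
Attach a hendecagonal pyramid (V=12, E=22, F=12) along an 11-gon: merge 11 vertices and 11 edges, delete both glued faces → V=38, E=88, F=52.
Check: V − E + F = 38 − 88 + 52 = 2.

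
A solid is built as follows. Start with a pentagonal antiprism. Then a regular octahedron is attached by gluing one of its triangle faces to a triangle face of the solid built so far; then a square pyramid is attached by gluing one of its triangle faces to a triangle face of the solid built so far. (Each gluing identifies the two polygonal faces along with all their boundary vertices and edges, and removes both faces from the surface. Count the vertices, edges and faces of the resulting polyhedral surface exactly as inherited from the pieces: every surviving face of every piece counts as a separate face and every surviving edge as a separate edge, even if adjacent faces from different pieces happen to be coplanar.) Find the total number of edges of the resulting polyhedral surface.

A pentagonal antiprism: V=10, E=20, F=12.
Attach a regular octahedron (V=6, E=12, F=8) along a 3-gon: merge 3 vertices and 3 edges, delete both glued faces → V=13, E=29, F=18.
Attach a square pyramid (V=5, E=8, F=5) along a 3-gon: merge 3 vertices and 3 edges, delete both glued faces → V=15, E=34, F=21.
Check: V − E + F = 15 − 34 + 21 = 2.

34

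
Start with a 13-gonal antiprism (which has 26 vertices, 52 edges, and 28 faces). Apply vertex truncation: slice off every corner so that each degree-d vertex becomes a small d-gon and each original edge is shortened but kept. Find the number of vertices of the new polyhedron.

104

Truncation replaces each original edge-end by a new vertex, so V′ = 2E = 104.
Each original edge survives, and each old vertex of degree d contributes d new edges; summing degrees gives Σd = 2E, so E′ = E + 2E = 3E = 156.
Each original face survives and each original vertex becomes one new face: F′ = F + V = 54.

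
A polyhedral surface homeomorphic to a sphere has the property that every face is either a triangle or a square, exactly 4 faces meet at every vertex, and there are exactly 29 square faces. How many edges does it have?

Let x be the number of triangles; then F = 29 + x.
Edge–face incidences: 2E = 4·29 + 3·x = 116 + 3x.
Every vertex has degree 4, so 4V = 2E.
Euler: V − E + F = 2 ⇒ (2E)/4 − E + (29 + x) = 2.
Multiply by 8: 2·(2E) − 4·(2E) + 8·(29 + x) = 16, i.e. 232 + 8x − 2·(116 + 3x) = 16.
Collecting terms: 2x = 16, so x = 8.
Then 2E = 116 + 3·8 = 140, so E = 70, V = 2E/4 = 35, F = 29 + 8 = 37.

70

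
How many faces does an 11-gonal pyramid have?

A pyramid on an n-gon base has one n-gon and n triangles: V = 11 + 1 = 12, E = 2·11 = 22, F = 11 + 1 = 12.
Check: V − E + F = 12 − 22 + 12 = 2.

12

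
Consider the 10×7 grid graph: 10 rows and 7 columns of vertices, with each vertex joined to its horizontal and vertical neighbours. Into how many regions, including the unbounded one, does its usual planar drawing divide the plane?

55

The grid has V = 10·7 = 70 vertices and E = 10·6 + 7·9 = 123 edges.
F = 2 − V + E = 2 − 70 + 123 = 55.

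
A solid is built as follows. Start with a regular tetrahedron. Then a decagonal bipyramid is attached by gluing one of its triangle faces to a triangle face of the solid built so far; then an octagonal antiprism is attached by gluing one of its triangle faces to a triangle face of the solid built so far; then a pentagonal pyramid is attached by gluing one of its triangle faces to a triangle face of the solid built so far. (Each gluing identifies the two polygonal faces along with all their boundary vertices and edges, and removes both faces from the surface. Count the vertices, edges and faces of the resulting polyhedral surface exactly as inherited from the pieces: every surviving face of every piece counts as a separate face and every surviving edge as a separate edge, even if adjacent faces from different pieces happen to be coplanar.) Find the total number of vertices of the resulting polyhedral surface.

29

A regular tetrahedron: V=4, E=6, F=4.
Attach a decagonal bipyramid (V=12, E=30, F=20) along a 3-gon: merge 3 vertices and 3 edges, delete both glued faces → V=13, E=33, F=22.
Attach an octagonal antiprism (V=16, E=32, F=18) along a 3-gon: merge 3 vertices and 3 edges, delete both glued faces → V=26, E=62, F=38.
Attach a pentagonal pyramid (V=6, E=10, F=6) along a 3-gon: merge 3 vertices and 3 edges, delete both glued faces → V=29, E=69, F=42.
Check: V − E + F = 29 − 69 + 42 = 2.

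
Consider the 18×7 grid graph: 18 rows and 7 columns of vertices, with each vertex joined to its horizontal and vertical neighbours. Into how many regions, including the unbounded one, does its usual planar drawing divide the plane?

103

The grid has V = 18·7 = 126 vertices and E = 18·6 + 7·17 = 227 edges.
F = 2 − V + E = 2 − 126 + 227 = 103.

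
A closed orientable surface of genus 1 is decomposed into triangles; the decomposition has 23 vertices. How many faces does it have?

χ = 2 − 2·1 = 0, and every face is a triangle so 3F = 2E.
V − E + F = 0 with E = 3F/2 gives 23 − (3/2 − 1)·F = 0, so F = 46 and E = 69.

46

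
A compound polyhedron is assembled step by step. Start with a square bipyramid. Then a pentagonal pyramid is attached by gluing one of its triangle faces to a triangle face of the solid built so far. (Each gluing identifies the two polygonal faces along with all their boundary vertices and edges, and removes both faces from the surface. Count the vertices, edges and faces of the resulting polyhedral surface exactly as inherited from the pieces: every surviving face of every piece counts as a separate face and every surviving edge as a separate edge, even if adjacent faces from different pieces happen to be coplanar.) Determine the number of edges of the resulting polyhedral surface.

A square bipyramid: V=6, E=12, F=8.
Attach a pentagonal pyramid (V=6, E=10, F=6) along a 3-gon: merge 3 vertices and 3 edges, delete both glued faces → V=9, E=19, F=12.
Check: V − E + F = 9 − 19 + 12 = 2.

19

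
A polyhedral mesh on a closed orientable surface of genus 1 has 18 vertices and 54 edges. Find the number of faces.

For a closed orientable surface of genus 1, χ = 2 − 2·1 = 0.
F = 0 − V + E = 0 − 18 + 54 = 36.

36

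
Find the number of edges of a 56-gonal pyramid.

A pyramid on an n-gon base has one n-gon and n triangles: V = 56 + 1 = 57, E = 2·56 = 112, F = 56 + 1 = 57.

112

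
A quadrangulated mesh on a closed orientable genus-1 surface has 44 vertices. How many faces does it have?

χ = 2 − 2·1 = 0, and every face is a square so 4F = 2E.
V − E + F = 0 with E = 4F/2 gives 44 − (4/2 − 1)·F = 0, so F = 44 and E = 88.

44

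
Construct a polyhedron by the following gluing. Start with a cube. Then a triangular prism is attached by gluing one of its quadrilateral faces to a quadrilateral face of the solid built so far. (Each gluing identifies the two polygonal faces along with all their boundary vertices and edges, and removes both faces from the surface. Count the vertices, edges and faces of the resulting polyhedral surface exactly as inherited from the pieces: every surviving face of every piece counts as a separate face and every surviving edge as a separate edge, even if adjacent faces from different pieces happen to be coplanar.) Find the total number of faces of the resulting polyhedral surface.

9

A cube: V=8, E=12, F=6.
Attach a triangular prism (V=6, E=9, F=5) along a 4-gon: merge 4 vertices and 4 edges, delete both glued faces → V=10, E=17, F=9.
Check: V − E + F = 10 − 17 + 9 = 2.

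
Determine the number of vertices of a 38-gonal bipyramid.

40

A bipyramid over an n-gon has 2n triangular faces and n + 2 vertices: V = 38 + 2 = 40, E = 3·38 = 114, F = 2·38 = 76.
Check: V − E + F = 40 − 114 + 76 = 2.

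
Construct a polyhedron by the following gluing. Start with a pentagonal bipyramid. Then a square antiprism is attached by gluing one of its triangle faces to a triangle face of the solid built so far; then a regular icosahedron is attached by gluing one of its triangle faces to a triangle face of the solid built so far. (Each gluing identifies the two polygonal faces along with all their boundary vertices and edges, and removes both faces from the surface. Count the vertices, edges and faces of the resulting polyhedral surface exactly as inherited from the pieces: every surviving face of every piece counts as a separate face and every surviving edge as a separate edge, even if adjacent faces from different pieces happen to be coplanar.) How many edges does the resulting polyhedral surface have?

A pentagonal bipyramid: V=7, E=15, F=10.
Attach a square antiprism (V=8, E=16, F=10) along a 3-gon: merge 3 vertices and 3 edges, delete both glued faces → V=12, E=28, F=18.
Attach a regular icosahedron (V=12, E=30, F=20) along a 3-gon: merge 3 vertices and 3 edges, delete both glued faces → V=21, E=55, F=36.
Check: V − E + F = 21 − 55 + 36 = 2.

55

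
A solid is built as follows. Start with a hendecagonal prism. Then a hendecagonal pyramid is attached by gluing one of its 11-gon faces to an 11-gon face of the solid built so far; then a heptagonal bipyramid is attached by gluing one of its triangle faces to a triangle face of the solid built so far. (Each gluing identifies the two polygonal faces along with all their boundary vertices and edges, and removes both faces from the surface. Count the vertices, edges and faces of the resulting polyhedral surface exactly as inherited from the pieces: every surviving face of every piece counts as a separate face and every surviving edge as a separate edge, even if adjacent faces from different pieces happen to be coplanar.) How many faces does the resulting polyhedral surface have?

35

A hendecagonal prism: V=22, E=33, F=13.
Attach a hendecagonal pyramid (V=12, E=22, F=12) along an 11-gon: merge 11 vertices and 11 edges, delete both glued faces → V=23, E=44, F=23.
Attach a heptagonal bipyramid (V=9, E=21, F=14) along a 3-gon: merge 3 vertices and 3 edges, delete both glued faces → V=29, E=62, F=35.
Check: V − E + F = 29 − 62 + 35 = 2.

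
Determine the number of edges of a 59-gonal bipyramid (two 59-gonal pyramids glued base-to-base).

177

A bipyramid over an n-gon has 2n triangular faces and n + 2 vertices: V = 59 + 2 = 61, E = 3·59 = 177, F = 2·59 = 118.
Check: V − E + F = 61 − 177 + 118 = 2.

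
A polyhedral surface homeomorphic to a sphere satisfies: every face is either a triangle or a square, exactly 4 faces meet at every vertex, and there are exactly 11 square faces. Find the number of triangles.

8

Let x be the number of triangles; then F = 11 + x.
Edge–face incidences: 2E = 4·11 + 3·x = 44 + 3x.
Every vertex has degree 4, so 4V = 2E.
Euler: V − E + F = 2 ⇒ (2E)/4 − E + (11 + x) = 2.
Multiply by 8: 2·(2E) − 4·(2E) + 8·(11 + x) = 16, i.e. 88 + 8x − 2·(44 + 3x) = 16.
Collecting terms: 2x = 16, so x = 8.
Then 2E = 44 + 3·8 = 68, so E = 34, V = 2E/4 = 17, F = 11 + 8 = 19.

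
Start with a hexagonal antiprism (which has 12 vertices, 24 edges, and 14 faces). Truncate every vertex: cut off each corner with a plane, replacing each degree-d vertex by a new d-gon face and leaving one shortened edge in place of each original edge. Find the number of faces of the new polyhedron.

26

Truncation replaces each original edge-end by a new vertex, so V′ = 2E = 48.
Each original edge survives, and each old vertex of degree d contributes d new edges; summing degrees gives Σd = 2E, so E′ = E + 2E = 3E = 72.
Each original face survives and each original vertex becomes one new face: F′ = F + V = 26.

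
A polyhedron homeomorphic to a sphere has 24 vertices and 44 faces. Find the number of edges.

Here V − E + F = 2.
E = V + F − (2) = 24 + 44 − (2) = 66.

66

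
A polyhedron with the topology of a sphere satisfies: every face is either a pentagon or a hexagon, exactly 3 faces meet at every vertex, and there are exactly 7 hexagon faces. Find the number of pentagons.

Let x be the number of pentagons; then F = 7 + x.
Edge–face incidences: 2E = 6·7 + 5·x = 42 + 5x.
Every vertex has degree 3, so 3V = 2E.
Euler: V − E + F = 2 ⇒ (2E)/3 − E + (7 + x) = 2.
Multiply by 6: 2·(2E) − 3·(2E) + 6·(7 + x) = 12, i.e. 42 + 6x − (42 + 5x) = 12.
Collecting terms: x = 12.
Then 2E = 42 + 5·12 = 102, so E = 51, V = 2E/3 = 34, F = 7 + 12 = 19.

12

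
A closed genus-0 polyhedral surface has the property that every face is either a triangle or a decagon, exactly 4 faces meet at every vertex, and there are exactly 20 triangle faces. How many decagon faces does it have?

2

Let x be the number of decagons; then F = 20 + x.
Edge–face incidences: 2E = 3·20 + 10·x = 60 + 10x.
Every vertex has degree 4, so 4V = 2E.
Euler: V − E + F = 2 ⇒ (2E)/4 − E + (20 + x) = 2.
Multiply by 8: 2·(2E) − 4·(2E) + 8·(20 + x) = 16, i.e. 160 + 8x − 2·(60 + 10x) = 16.
Collecting terms: −12x + 40 = 16, so −12x = −24, so x = 2.
Then 2E = 60 + 10·2 = 80, so E = 40, V = 2E/4 = 20, F = 20 + 2 = 22.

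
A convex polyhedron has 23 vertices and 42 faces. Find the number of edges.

63

Here V − E + F = 2.
E = V + F − (2) = 23 + 42 − (2) = 63.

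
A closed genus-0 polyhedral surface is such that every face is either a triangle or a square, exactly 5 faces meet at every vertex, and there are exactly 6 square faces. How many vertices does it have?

Let x be the number of triangles; then F = 6 + x.
Edge–face incidences: 2E = 4·6 + 3·x = 24 + 3x.
Every vertex has degree 5, so 5V = 2E.
Euler: V − E + F = 2 ⇒ (2E)/5 − E + (6 + x) = 2.
Multiply by 10: 2·(2E) − 5·(2E) + 10·(6 + x) = 20, i.e. 60 + 10x − 3·(24 + 3x) = 20.
Collecting terms: x − 12 = 20, so x = 32.
Then 2E = 24 + 3·32 = 120, so E = 60, V = 2E/5 = 24, F = 6 + 32 = 38.

24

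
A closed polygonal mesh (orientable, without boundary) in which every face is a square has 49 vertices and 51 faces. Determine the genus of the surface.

Every face is a square, so 2E = 4·51 = 204, giving E = 102.
χ = V − E + F = 49 − 102 + 51 = -2.
For a closed orientable surface χ = 2 − 2g, so g = (2 − (-2))/2 = 2.

2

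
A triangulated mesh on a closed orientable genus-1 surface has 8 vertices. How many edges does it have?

24

χ = 2 − 2·1 = 0, and every face is a triangle so 3F = 2E.
V − E + F = 0 with E = 3F/2 gives 8 − (3/2 − 1)·F = 0, so F = 16 and E = 24.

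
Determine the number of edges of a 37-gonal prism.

A prism on an n-gon has two n-gon bases and n rectangular sides: V = 2·37 = 74, E = 3·37 = 111, F = 37 + 2 = 39.
Check: V − E + F = 74 − 111 + 39 = 2.

111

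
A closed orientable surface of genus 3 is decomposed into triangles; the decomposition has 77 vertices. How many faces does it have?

162

χ = 2 − 2·3 = -4, and every face is a triangle so 3F = 2E.
V − E + F = -4 with E = 3F/2 gives 77 − (3/2 − 1)·F = -4, so F = 162 and E = 243.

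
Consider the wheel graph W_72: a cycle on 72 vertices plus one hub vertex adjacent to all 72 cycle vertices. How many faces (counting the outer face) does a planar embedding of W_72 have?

W_72 has V = 72 + 1 = 73 vertices and E = 2·72 = 144 edges.
By Euler's formula F = 2 − V + E = 2 − 73 + 144 = 73.

73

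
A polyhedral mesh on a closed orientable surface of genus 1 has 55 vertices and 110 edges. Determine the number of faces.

55

For a closed orientable surface of genus 1, χ = 2 − 2·1 = 0.
F = 0 − V + E = 0 − 55 + 110 = 55.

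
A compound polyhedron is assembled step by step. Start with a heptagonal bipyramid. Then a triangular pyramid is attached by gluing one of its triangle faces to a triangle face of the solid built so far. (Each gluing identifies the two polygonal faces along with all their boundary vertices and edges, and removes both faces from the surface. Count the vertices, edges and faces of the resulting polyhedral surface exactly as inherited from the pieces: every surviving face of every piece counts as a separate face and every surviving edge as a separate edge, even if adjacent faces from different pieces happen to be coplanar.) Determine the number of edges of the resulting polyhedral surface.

24

A heptagonal bipyramid: V=9, E=21, F=14.
Attach a triangular pyramid (V=4, E=6, F=4) along a 3-gon: merge 3 vertices and 3 edges, delete both glued faces → V=10, E=24, F=16.
Check: V − E + F = 10 − 24 + 16 = 2.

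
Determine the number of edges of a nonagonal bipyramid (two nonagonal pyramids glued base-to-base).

A bipyramid over an n-gon has 2n triangular faces and n + 2 vertices: V = 9 + 2 = 11, E = 3·9 = 27, F = 2·9 = 18.

27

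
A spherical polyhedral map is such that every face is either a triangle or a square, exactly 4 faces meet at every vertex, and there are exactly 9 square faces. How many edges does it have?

30

Let x be the number of triangles; then F = 9 + x.
Edge–face incidences: 2E = 4·9 + 3·x = 36 + 3x.
Every vertex has degree 4, so 4V = 2E.
Euler: V − E + F = 2 ⇒ (2E)/4 − E + (9 + x) = 2.
Multiply by 8: 2·(2E) − 4·(2E) + 8·(9 + x) = 16, i.e. 72 + 8x − 2·(36 + 3x) = 16.
Collecting terms: 2x = 16, so x = 8.
Then 2E = 36 + 3·8 = 60, so E = 30, V = 2E/4 = 15, F = 9 + 8 = 17.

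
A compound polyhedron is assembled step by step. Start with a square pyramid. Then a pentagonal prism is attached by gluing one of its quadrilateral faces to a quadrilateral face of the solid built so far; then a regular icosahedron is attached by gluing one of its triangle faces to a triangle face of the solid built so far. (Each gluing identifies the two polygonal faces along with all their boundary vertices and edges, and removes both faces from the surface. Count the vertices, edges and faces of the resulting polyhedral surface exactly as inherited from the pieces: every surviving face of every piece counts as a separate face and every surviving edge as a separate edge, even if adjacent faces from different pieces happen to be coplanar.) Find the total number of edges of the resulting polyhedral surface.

A square pyramid: V=5, E=8, F=5.
Attach a pentagonal prism (V=10, E=15, F=7) along a 4-gon: merge 4 vertices and 4 edges, delete both glued faces → V=11, E=19, F=10.
Attach a regular icosahedron (V=12, E=30, F=20) along a 3-gon: merge 3 vertices and 3 edges, delete both glued faces → V=20, E=46, F=28.
Check: V − E + F = 20 − 46 + 28 = 2.

46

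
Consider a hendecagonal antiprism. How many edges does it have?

44

An antiprism on an n-gon has two n-gon caps and 2n triangles: V = 2·11 = 22, E = 4·11 = 44, F = 2·11 + 2 = 24.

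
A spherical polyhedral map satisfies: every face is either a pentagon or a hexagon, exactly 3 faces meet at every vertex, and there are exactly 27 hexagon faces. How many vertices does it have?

Let x be the number of pentagons; then F = 27 + x.
Edge–face incidences: 2E = 6·27 + 5·x = 162 + 5x.
Every vertex has degree 3, so 3V = 2E.
Euler: V − E + F = 2 ⇒ (2E)/3 − E + (27 + x) = 2.
Multiply by 6: 2·(2E) − 3·(2E) + 6·(27 + x) = 12, i.e. 162 + 6x − (162 + 5x) = 12.
Collecting terms: x = 12.
Then 2E = 162 + 5·12 = 222, so E = 111, V = 2E/3 = 74, F = 27 + 12 = 39.

74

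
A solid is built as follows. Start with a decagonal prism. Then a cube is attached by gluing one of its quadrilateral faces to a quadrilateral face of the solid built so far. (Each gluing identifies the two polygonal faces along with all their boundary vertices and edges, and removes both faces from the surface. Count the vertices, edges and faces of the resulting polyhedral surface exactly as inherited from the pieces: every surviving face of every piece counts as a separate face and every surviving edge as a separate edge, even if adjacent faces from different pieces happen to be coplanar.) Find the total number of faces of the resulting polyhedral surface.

16

A decagonal prism: V=20, E=30, F=12.
Attach a cube (V=8, E=12, F=6) along a 4-gon: merge 4 vertices and 4 edges, delete both glued faces → V=24, E=38, F=16.
Check: V − E + F = 24 − 38 + 16 = 2.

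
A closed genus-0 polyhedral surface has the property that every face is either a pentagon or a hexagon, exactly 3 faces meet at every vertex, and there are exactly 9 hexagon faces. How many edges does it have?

Let x be the number of pentagons; then F = 9 + x.
Edge–face incidences: 2E = 6·9 + 5·x = 54 + 5x.
Every vertex has degree 3, so 3V = 2E.
Euler: V − E + F = 2 ⇒ (2E)/3 − E + (9 + x) = 2.
Multiply by 6: 2·(2E) − 3·(2E) + 6·(9 + x) = 12, i.e. 54 + 6x − (54 + 5x) = 12.
Collecting terms: x = 12.
Then 2E = 54 + 5·12 = 114, so E = 57, V = 2E/3 = 38, F = 9 + 12 = 21.

57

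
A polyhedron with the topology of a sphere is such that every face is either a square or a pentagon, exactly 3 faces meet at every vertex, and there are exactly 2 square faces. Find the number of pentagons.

Let x be the number of pentagons; then F = 2 + x.
Edge–face incidences: 2E = 4·2 + 5·x = 8 + 5x.
Every vertex has degree 3, so 3V = 2E.
Euler: V − E + F = 2 ⇒ (2E)/3 − E + (2 + x) = 2.
Multiply by 6: 2·(2E) − 3·(2E) + 6·(2 + x) = 12, i.e. 12 + 6x − (8 + 5x) = 12.
Collecting terms: x + 4 = 12, so x = 8.
Then 2E = 8 + 5·8 = 48, so E = 24, V = 2E/3 = 16, F = 2 + 8 = 10.

8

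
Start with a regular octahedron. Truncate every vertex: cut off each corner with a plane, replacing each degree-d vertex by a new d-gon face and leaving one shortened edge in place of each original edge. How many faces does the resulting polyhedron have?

The base solid has V = 6, E = 12, F = 8.
Truncation replaces each original edge-end by a new vertex, so V′ = 2E = 24.
Each original edge survives, and each old vertex of degree d contributes d new edges; summing degrees gives Σd = 2E, so E′ = E + 2E = 3E = 36.
Each original face survives and each original vertex becomes one new face: F′ = F + V = 14.

14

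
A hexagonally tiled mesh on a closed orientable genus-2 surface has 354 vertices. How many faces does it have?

χ = 2 − 2·2 = -2, and every face is a hexagon so 6F = 2E.
V − E + F = -2 with E = 6F/2 gives 354 − (6/2 − 1)·F = -2, so F = 178 and E = 534.

178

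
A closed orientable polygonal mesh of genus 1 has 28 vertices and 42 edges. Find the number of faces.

14

For a closed orientable surface of genus 1, χ = 2 − 2·1 = 0.
F = 0 − V + E = 0 − 28 + 42 = 14.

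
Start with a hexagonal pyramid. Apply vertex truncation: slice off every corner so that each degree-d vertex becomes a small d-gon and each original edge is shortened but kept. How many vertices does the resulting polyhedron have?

24

The base solid has V = 7, E = 12, F = 7.
Truncation replaces each original edge-end by a new vertex, so V′ = 2E = 24.
Each original edge survives, and each old vertex of degree d contributes d new edges; summing degrees gives Σd = 2E, so E′ = E + 2E = 3E = 36.
Each original face survives and each original vertex becomes one new face: F′ = F + V = 14.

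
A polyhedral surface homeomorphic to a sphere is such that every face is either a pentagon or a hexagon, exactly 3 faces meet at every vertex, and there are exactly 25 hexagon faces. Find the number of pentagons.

12

Let x be the number of pentagons; then F = 25 + x.
Edge–face incidences: 2E = 6·25 + 5·x = 150 + 5x.
Every vertex has degree 3, so 3V = 2E.
Euler: V − E + F = 2 ⇒ (2E)/3 − E + (25 + x) = 2.
Multiply by 6: 2·(2E) − 3·(2E) + 6·(25 + x) = 12, i.e. 150 + 6x − (150 + 5x) = 12.
Collecting terms: x = 12.
Then 2E = 150 + 5·12 = 210, so E = 105, V = 2E/3 = 70, F = 25 + 12 = 37.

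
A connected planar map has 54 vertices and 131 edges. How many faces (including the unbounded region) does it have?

79

Euler's formula for a connected plane graph: V − E + F = 2, so F = 2 − 54 + 131 = 79.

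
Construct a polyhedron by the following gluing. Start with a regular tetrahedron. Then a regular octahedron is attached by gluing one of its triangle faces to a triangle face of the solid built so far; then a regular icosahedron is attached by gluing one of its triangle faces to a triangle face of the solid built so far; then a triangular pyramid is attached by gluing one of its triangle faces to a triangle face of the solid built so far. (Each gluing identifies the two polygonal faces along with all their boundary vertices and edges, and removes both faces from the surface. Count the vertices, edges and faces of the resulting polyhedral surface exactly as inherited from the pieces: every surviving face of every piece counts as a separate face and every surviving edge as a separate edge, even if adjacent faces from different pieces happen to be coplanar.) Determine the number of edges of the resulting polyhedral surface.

A regular tetrahedron: V=4, E=6, F=4.
Attach a regular octahedron (V=6, E=12, F=8) along a 3-gon: merge 3 vertices and 3 edges, delete both glued faces → V=7, E=15, F=10.
Attach a regular icosahedron (V=12, E=30, F=20) along a 3-gon: merge 3 vertices and 3 edges, delete both glued faces → V=16, E=42, F=28.
Attach a triangular pyramid (V=4, E=6, F=4) along a 3-gon: merge 3 vertices and 3 edges, delete both glued faces → V=17, E=45, F=30.
Check: V − E + F = 17 − 45 + 30 = 2.

45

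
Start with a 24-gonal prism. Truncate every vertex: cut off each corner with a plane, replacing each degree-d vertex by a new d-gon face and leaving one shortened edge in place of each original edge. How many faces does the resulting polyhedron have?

74

The base solid has V = 48, E = 72, F = 26.
Truncation replaces each original edge-end by a new vertex, so V′ = 2E = 144.
Each original edge survives, and each old vertex of degree d contributes d new edges; summing degrees gives Σd = 2E, so E′ = E + 2E = 3E = 216.
Each original face survives and each original vertex becomes one new face: F′ = F + V = 74.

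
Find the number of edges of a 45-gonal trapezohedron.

180

The n-trapezohedron (dual of the n-antiprism) has V = 2·45 + 2 = 92, E = 4·45 = 180, F = 2·45 = 90.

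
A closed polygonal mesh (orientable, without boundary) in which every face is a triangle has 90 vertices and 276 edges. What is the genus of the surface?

2

Every face is a triangle and each edge borders two faces, so 3F = 2·276, giving F = 184.
χ = V − E + F = 90 − 276 + 184 = -2.
For a closed orientable surface χ = 2 − 2g, so g = (2 − (-2))/2 = 2.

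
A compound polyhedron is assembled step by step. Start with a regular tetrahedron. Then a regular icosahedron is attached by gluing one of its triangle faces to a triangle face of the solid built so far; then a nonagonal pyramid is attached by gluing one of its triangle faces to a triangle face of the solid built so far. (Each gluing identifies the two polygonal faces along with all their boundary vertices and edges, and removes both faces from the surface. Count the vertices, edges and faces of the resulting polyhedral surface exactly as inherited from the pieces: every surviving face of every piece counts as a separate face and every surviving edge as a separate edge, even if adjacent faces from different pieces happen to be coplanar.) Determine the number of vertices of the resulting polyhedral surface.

20

A regular tetrahedron: V=4, E=6, F=4.
Attach a regular icosahedron (V=12, E=30, F=20) along a 3-gon: merge 3 vertices and 3 edges, delete both glued faces → V=13, E=33, F=22.
Attach a nonagonal pyramid (V=10, E=18, F=10) along a 3-gon: merge 3 vertices and 3 edges, delete both glued faces → V=20, E=48, F=30.
Check: V − E + F = 20 − 48 + 30 = 2.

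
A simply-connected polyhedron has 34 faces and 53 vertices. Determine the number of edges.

85

Here V − E + F = 2.
E = V + F − (2) = 53 + 34 − (2) = 85.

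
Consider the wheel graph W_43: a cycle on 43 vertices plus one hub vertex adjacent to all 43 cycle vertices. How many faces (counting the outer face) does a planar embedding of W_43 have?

W_43 has V = 43 + 1 = 44 vertices and E = 2·43 = 86 edges.
By Euler's formula F = 2 − V + E = 2 − 44 + 86 = 44.

44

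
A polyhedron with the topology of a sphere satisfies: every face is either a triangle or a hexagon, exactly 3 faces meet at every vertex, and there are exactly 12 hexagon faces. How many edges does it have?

Let x be the number of triangles; then F = 12 + x.
Edge–face incidences: 2E = 6·12 + 3·x = 72 + 3x.
Every vertex has degree 3, so 3V = 2E.
Euler: V − E + F = 2 ⇒ (2E)/3 − E + (12 + x) = 2.
Multiply by 6: 2·(2E) − 3·(2E) + 6·(12 + x) = 12, i.e. 72 + 6x − (72 + 3x) = 12.
Collecting terms: 3x = 12, so x = 4.
Then 2E = 72 + 3·4 = 84, so E = 42, V = 2E/3 = 28, F = 12 + 4 = 16.

42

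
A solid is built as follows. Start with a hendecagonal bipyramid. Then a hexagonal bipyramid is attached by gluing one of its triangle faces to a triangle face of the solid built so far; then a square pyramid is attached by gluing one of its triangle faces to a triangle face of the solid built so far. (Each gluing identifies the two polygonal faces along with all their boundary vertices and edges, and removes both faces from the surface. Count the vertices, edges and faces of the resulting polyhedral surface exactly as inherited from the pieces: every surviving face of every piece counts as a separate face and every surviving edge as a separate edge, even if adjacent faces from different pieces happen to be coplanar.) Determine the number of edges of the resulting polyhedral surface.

A hendecagonal bipyramid: V=13, E=33, F=22.
Attach a hexagonal bipyramid (V=8, E=18, F=12) along a 3-gon: merge 3 vertices and 3 edges, delete both glued faces → V=18, E=48, F=32.
Attach a square pyramid (V=5, E=8, F=5) along a 3-gon: merge 3 vertices and 3 edges, delete both glued faces → V=20, E=53, F=35.
Check: V − E + F = 20 − 53 + 35 = 2.

53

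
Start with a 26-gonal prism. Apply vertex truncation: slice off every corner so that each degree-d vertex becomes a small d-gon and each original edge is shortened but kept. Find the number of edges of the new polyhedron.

The base solid has V = 52, E = 78, F = 28.
Truncation replaces each original edge-end by a new vertex, so V′ = 2E = 156.
Each original edge survives, and each old vertex of degree d contributes d new edges; summing degrees gives Σd = 2E, so E′ = E + 2E = 3E = 234.
Each original face survives and each original vertex becomes one new face: F′ = F + V = 80.

234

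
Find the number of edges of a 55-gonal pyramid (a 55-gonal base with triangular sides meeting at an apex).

A pyramid on an n-gon base has one n-gon and n triangles: V = 55 + 1 = 56, E = 2·55 = 110, F = 55 + 1 = 56.
Check: V − E + F = 56 − 110 + 56 = 2.

110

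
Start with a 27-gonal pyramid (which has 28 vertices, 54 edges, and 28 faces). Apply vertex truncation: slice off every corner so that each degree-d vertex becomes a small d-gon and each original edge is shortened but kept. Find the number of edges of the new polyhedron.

162

Truncation replaces each original edge-end by a new vertex, so V′ = 2E = 108.
Each original edge survives, and each old vertex of degree d contributes d new edges; summing degrees gives Σd = 2E, so E′ = E + 2E = 3E = 162.
Each original face survives and each original vertex becomes one new face: F′ = F + V = 56.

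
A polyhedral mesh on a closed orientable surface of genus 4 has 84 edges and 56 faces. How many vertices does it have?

22

For a closed orientable surface of genus 4, χ = 2 − 2·4 = -6.
V = -6 + E − F = -6 + 84 − 56 = 22.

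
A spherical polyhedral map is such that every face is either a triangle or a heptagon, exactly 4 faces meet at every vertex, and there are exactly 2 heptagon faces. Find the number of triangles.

Let x be the number of triangles; then F = 2 + x.
Edge–face incidences: 2E = 7·2 + 3·x = 14 + 3x.
Every vertex has degree 4, so 4V = 2E.
Euler: V − E + F = 2 ⇒ (2E)/4 − E + (2 + x) = 2.
Multiply by 8: 2·(2E) − 4·(2E) + 8·(2 + x) = 16, i.e. 16 + 8x − 2·(14 + 3x) = 16.
Collecting terms: 2x − 12 = 16, so 2x = 28, so x = 14.
Then 2E = 14 + 3·14 = 56, so E = 28, V = 2E/4 = 14, F = 2 + 14 = 16.

14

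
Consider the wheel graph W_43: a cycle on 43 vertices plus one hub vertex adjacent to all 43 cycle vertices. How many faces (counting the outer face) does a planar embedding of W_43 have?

W_43 has V = 43 + 1 = 44 vertices and E = 2·43 = 86 edges.
By Euler's formula F = 2 − V + E = 2 − 44 + 86 = 44.

44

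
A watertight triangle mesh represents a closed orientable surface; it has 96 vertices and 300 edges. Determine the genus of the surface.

Every face is a triangle and each edge borders two faces, so 3F = 2·300, giving F = 200.
χ = V − E + F = 96 − 300 + 200 = -4.
For a closed orientable surface χ = 2 − 2g, so g = (2 − (-4))/2 = 3.

3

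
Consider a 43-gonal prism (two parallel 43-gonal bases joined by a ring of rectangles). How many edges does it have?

A prism on an n-gon has two n-gon bases and n rectangular sides: V = 2·43 = 86, E = 3·43 = 129, F = 43 + 2 = 45.

129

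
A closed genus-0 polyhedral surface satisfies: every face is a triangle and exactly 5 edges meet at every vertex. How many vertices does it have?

Each face has 3 edges and each edge borders two faces, so 2E = 3F.
Each vertex has degree 5, so 5V = 2E and hence V = 3F/5.
Euler: V − E + F = 2 ⇒ (3F/5) − (3F/2) + F = 2.
Multiply by 10: (6 − 15 + 10)F = 20, i.e. 1F = 20.
So F = 20, E = 3·20/2 = 30, V = 3·20/5 = 12.

12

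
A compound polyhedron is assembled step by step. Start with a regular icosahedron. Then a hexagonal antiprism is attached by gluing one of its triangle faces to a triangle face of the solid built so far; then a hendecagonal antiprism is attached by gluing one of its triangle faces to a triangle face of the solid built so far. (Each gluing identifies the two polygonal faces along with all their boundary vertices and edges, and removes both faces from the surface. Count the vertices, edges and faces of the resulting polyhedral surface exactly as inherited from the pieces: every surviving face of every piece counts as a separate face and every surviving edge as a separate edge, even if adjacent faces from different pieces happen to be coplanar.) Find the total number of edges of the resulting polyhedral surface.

92

A regular icosahedron: V=12, E=30, F=20.
Attach a hexagonal antiprism (V=12, E=24, F=14) along a 3-gon: merge 3 vertices and 3 edges, delete both glued faces → V=21, E=51, F=32.
Attach a hendecagonal antiprism (V=22, E=44, F=24) along a 3-gon: merge 3 vertices and 3 edges, delete both glued faces → V=40, E=92, F=54.
Check: V − E + F = 40 − 92 + 54 = 2.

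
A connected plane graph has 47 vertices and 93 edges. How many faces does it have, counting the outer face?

Euler's formula for a connected plane graph: V − E + F = 2, so F = 2 − 47 + 93 = 48.

48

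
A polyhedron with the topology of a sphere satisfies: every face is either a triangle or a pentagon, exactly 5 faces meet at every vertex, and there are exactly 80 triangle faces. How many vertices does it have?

Let x be the number of pentagons; then F = 80 + x.
Edge–face incidences: 2E = 3·80 + 5·x = 240 + 5x.
Every vertex has degree 5, so 5V = 2E.
Euler: V − E + F = 2 ⇒ (2E)/5 − E + (80 + x) = 2.
Multiply by 10: 2·(2E) − 5·(2E) + 10·(80 + x) = 20, i.e. 800 + 10x − 3·(240 + 5x) = 20.
Collecting terms: −5x + 80 = 20, so −5x = −60, so x = 12.
Then 2E = 240 + 5·12 = 300, so E = 150, V = 2E/5 = 60, F = 80 + 12 = 92.

60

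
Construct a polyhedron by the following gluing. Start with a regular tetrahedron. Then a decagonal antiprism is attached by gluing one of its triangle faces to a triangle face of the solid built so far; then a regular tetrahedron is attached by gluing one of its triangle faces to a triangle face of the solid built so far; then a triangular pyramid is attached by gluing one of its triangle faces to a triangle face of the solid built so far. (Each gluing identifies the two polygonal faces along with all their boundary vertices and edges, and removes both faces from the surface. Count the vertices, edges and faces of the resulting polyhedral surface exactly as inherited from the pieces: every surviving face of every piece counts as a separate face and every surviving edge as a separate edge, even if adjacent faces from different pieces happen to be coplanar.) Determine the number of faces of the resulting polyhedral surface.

28

A regular tetrahedron: V=4, E=6, F=4.
Attach a decagonal antiprism (V=20, E=40, F=22) along a 3-gon: merge 3 vertices and 3 edges, delete both glued faces → V=21, E=43, F=24.
Attach a regular tetrahedron (V=4, E=6, F=4) along a 3-gon: merge 3 vertices and 3 edges, delete both glued faces → V=22, E=46, F=26.
Attach a triangular pyramid (V=4, E=6, F=4) along a 3-gon: merge 3 vertices and 3 edges, delete both glued faces → V=23, E=49, F=28.
Check: V − E + F = 23 − 49 + 28 = 2.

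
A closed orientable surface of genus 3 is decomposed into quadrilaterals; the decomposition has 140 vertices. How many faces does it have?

χ = 2 − 2·3 = -4, and every face is a square so 4F = 2E.
V − E + F = -4 with E = 4F/2 gives 140 − (4/2 − 1)·F = -4, so F = 144 and E = 288.

144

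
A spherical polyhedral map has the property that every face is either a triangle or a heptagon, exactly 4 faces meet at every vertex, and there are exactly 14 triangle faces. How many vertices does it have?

Let x be the number of heptagons; then F = 14 + x.
Edge–face incidences: 2E = 3·14 + 7·x = 42 + 7x.
Every vertex has degree 4, so 4V = 2E.
Euler: V − E + F = 2 ⇒ (2E)/4 − E + (14 + x) = 2.
Multiply by 8: 2·(2E) − 4·(2E) + 8·(14 + x) = 16, i.e. 112 + 8x − 2·(42 + 7x) = 16.
Collecting terms: −6x + 28 = 16, so −6x = −12, so x = 2.
Then 2E = 42 + 7·2 = 56, so E = 28, V = 2E/4 = 14, F = 14 + 2 = 16.

14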